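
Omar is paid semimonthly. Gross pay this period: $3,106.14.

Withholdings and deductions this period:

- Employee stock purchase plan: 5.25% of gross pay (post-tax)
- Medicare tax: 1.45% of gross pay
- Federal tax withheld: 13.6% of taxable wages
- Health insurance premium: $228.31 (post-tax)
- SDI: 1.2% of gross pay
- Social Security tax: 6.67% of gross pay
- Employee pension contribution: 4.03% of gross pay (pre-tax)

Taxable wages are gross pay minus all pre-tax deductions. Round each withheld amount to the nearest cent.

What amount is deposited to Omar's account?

$1,894.68

Employee pension contribution: $3,106.14 × 0.0403 = $125.18
Taxable wages = $3,106.14 − $125.18 = $2,980.96
Federal tax withheld: $2,980.96 × 0.136 = $405.41
SDI: $3,106.14 × 0.012 = $37.27
Medicare tax: $3,106.14 × 0.0145 = $45.04
Social Security tax: $3,106.14 × 0.0667 = $207.18
Employee stock purchase plan: $3,106.14 × 0.0525 = $163.07
Health insurance premium: $228.31
Total deductions = $125.18 + $405.41 + $37.27 + $45.04 + $207.18 + $163.07 + $228.31 = $1,211.46
Net pay = $3,106.14 − $1,211.46 = $1,894.68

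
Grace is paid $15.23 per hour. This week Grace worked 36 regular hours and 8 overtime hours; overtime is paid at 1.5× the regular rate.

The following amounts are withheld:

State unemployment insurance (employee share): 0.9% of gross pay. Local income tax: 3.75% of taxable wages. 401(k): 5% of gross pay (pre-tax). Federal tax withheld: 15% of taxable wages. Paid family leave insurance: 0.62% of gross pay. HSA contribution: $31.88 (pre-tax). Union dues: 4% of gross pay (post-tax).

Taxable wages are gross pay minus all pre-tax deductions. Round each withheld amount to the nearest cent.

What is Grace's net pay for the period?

$498.02

Regular pay: 36 × $15.23 = $548.28
Overtime pay: 8 × $15.23 × 1.5 = $182.76
Gross pay = $548.28 + $182.76 = $731.04
HSA contribution: $31.88
401(k): $731.04 × 0.05 = $36.55
Pre-tax total = $31.88 + $36.55 = $68.43
Taxable wages = $731.04 − $68.43 = $662.61
Federal tax withheld: $662.61 × 0.15 = $99.39
Local income tax: $662.61 × 0.0375 = $24.85
State unemployment insurance (employee share): $731.04 × 0.009 = $6.58
Paid family leave insurance: $731.04 × 0.0062 = $4.53
Union dues: $731.04 × 0.04 = $29.24
Total deductions = $31.88 + $36.55 + $99.39 + $24.85 + $6.58 + $4.53 + $29.24 = $233.02
Net pay = $731.04 − $233.02 = $498.02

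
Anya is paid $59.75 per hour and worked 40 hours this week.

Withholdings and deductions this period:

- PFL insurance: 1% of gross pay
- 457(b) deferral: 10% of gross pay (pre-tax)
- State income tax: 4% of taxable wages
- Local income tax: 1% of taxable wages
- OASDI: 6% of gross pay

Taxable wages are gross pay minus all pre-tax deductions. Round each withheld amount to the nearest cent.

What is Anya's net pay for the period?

Gross pay: 40 × $59.75 = $2390.00
457(b) deferral: $2390.00 × 0.1 = $239.00
Taxable wages = $2390.00 − $239.00 = $2151.00
Local income tax: $2151.00 × 0.01 = $21.51
State income tax: $2151.00 × 0.04 = $86.04
OASDI: $2390.00 × 0.06 = $143.40
PFL insurance: $2390.00 × 0.01 = $23.90
Total deductions = $239.00 + $21.51 + $86.04 + $143.40 + $23.90 = $513.85
Net pay = $2390.00 − $513.85 = $1876.15

$1876.15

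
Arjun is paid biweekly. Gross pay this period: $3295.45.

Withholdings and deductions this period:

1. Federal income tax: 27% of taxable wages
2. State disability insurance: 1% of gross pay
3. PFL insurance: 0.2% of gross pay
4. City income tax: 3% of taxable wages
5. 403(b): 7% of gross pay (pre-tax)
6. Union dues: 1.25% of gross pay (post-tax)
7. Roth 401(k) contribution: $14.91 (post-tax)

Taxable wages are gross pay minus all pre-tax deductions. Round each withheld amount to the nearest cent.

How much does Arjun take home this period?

403(b): $3295.45 × 0.07 = $230.68
Taxable wages = $3295.45 − $230.68 = $3064.77
City income tax: $3064.77 × 0.03 = $91.94
Federal income tax: $3064.77 × 0.27 = $827.49
State disability insurance: $3295.45 × 0.01 = $32.95
PFL insurance: $3295.45 × 0.002 = $6.59
Roth 401(k) contribution: $14.91
Union dues: $3295.45 × 0.0125 = $41.19
Total deductions = $230.68 + $91.94 + $827.49 + $32.95 + $6.59 + $14.91 + $41.19 = $1245.75
Net pay = $3295.45 − $1245.75 = $2049.70

$2049.70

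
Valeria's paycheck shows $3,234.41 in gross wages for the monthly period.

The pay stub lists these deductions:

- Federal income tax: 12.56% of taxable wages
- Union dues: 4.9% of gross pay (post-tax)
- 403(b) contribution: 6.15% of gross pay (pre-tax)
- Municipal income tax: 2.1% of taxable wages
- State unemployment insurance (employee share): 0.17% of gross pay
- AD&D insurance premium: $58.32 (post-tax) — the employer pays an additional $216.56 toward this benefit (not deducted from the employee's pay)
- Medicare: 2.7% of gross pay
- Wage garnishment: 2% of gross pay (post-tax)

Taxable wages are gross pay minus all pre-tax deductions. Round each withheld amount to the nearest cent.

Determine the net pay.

$2,216.15

403(b) contribution: $3,234.41 × 0.0615 = $198.92
Taxable wages = $3,234.41 − $198.92 = $3,035.49
Municipal income tax: $3,035.49 × 0.021 = $63.75
Federal income tax: $3,035.49 × 0.1256 = $381.26
Medicare: $3,234.41 × 0.027 = $87.33
State unemployment insurance (employee share): $3,234.41 × 0.0017 = $5.50
Wage garnishment: $3,234.41 × 0.02 = $64.69
Union dues: $3,234.41 × 0.049 = $158.49
AD&D insurance premium: $58.32
(Employer's $216.56 toward AD&D insurance premium is not withheld from the employee.)
Total deductions = $198.92 + $63.75 + $381.26 + $87.33 + $5.50 + $64.69 + $158.49 + $58.32 = $1,018.26
Net pay = $3,234.41 − $1,018.26 = $2,216.15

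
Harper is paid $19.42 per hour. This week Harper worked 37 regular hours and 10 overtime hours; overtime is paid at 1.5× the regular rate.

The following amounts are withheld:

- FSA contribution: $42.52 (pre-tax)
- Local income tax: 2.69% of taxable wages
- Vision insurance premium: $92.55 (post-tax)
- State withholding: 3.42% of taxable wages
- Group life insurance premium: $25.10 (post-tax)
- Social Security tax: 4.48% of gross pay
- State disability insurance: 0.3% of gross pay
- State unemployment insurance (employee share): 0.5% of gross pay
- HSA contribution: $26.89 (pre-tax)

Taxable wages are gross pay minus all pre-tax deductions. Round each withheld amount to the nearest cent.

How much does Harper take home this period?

$712.00

Regular pay: 37 × $19.42 = $718.54
Overtime pay: 10 × $19.42 × 1.5 = $291.30
Gross pay = $718.54 + $291.30 = $1,009.84
HSA contribution: $26.89
FSA contribution: $42.52
Pre-tax total = $26.89 + $42.52 = $69.41
Taxable wages = $1,009.84 − $69.41 = $940.43
State withholding: $940.43 × 0.0342 = $32.16
Local income tax: $940.43 × 0.0269 = $25.30
Social Security tax: $1,009.84 × 0.0448 = $45.24
State unemployment insurance (employee share): $1,009.84 × 0.005 = $5.05
State disability insurance: $1,009.84 × 0.003 = $3.03
Vision insurance premium: $92.55
Group life insurance premium: $25.10
Total deductions = $26.89 + $42.52 + $32.16 + $25.30 + $45.24 + $5.05 + $3.03 + $92.55 + $25.10 = $297.84
Net pay = $1,009.84 − $297.84 = $712.00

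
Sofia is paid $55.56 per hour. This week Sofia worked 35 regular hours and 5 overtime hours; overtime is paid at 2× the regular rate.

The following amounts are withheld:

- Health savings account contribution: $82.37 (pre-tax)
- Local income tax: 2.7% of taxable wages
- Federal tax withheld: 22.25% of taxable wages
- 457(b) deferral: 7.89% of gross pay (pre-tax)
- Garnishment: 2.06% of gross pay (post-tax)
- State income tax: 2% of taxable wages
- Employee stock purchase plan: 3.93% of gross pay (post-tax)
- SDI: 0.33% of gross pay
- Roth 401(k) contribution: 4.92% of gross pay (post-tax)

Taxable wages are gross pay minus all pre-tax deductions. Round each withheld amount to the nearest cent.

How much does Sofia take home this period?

$1,341.10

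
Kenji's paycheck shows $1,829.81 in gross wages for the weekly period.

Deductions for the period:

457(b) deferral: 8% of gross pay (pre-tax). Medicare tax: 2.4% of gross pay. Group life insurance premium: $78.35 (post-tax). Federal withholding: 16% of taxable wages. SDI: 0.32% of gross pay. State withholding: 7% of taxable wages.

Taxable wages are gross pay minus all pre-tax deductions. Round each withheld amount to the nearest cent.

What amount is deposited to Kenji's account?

$1,168.11

457(b) deferral: $1,829.81 × 0.08 = $146.38
Taxable wages = $1,829.81 − $146.38 = $1,683.43
State withholding: $1,683.43 × 0.07 = $117.84
Federal withholding: $1,683.43 × 0.16 = $269.35
SDI: $1,829.81 × 0.0032 = $5.86
Medicare tax: $1,829.81 × 0.024 = $43.92
Group life insurance premium: $78.35
Total deductions = $146.38 + $117.84 + $269.35 + $5.86 + $43.92 + $78.35 = $661.70
Net pay = $1,829.81 − $661.70 = $1,168.11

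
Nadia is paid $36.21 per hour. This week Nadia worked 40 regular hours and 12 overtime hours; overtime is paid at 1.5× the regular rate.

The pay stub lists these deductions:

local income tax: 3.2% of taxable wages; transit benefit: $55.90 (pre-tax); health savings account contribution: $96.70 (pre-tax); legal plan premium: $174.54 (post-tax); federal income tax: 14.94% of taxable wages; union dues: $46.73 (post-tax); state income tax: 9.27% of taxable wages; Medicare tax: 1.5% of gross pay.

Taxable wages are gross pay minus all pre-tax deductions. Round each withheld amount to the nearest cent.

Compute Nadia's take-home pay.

$1160.98

Regular pay: 40 × $36.21 = $1448.40
Overtime pay: 12 × $36.21 × 1.5 = $651.78
Gross pay = $1448.40 + $651.78 = $2100.18
Health savings account contribution: $96.70
Transit benefit: $55.90
Pre-tax total = $96.70 + $55.90 = $152.60
Taxable wages = $2100.18 − $152.60 = $1947.58
Local income tax: $1947.58 × 0.032 = $62.32
State income tax: $1947.58 × 0.0927 = $180.54
Federal income tax: $1947.58 × 0.1494 = $290.97
Medicare tax: $2100.18 × 0.015 = $31.50
Union dues: $46.73
Legal plan premium: $174.54
Total deductions = $96.70 + $55.90 + $62.32 + $180.54 + $290.97 + $31.50 + $46.73 + $174.54 = $939.20
Net pay = $2100.18 − $939.20 = $1160.98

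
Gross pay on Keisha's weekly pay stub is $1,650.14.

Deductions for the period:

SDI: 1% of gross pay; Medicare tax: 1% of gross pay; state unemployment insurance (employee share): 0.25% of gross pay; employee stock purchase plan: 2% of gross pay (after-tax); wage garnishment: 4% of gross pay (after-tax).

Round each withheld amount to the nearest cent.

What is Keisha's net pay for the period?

$1,514.00

State unemployment insurance (employee share): $1,650.14 × 0.0025 = $4.13
SDI: $1,650.14 × 0.01 = $16.50
Medicare tax: $1,650.14 × 0.01 = $16.50
Employee stock purchase plan: $1,650.14 × 0.02 = $33.00
Wage garnishment: $1,650.14 × 0.04 = $66.01
Total deductions = $4.13 + $16.50 + $16.50 + $33.00 + $66.01 = $136.14
Net pay = $1,650.14 − $136.14 = $1,514.00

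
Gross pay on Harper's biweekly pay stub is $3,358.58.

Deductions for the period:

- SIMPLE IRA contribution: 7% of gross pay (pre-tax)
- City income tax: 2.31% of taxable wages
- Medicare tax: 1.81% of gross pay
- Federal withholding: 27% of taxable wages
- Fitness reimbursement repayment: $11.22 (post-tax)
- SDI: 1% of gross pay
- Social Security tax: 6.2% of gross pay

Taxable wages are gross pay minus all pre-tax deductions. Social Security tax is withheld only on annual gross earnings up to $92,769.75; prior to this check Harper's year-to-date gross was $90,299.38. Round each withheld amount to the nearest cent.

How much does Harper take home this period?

SIMPLE IRA contribution: $3,358.58 × 0.07 = $235.10
Taxable wages = $3,358.58 − $235.10 = $3,123.48
Federal withholding: $3,123.48 × 0.27 = $843.34
City income tax: $3,123.48 × 0.0231 = $72.15
Medicare tax: $3,358.58 × 0.0181 = $60.79
Social Security tax: only $92,769.75 − $90,299.38 = $2,470.37 of this check is subject → $2,470.37 × 0.062 = $153.16
SDI: $3,358.58 × 0.01 = $33.59
Fitness reimbursement repayment: $11.22
Total deductions = $235.10 + $843.34 + $72.15 + $60.79 + $153.16 + $33.59 + $11.22 = $1,409.35
Net pay = $3,358.58 − $1,409.35 = $1,949.23

$1,949.23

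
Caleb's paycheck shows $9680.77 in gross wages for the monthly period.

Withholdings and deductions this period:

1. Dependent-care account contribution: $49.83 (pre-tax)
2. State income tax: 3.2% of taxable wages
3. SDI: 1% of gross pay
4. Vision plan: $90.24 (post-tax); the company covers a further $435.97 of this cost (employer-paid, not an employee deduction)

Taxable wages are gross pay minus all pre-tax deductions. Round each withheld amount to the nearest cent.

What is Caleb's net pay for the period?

Dependent-care account contribution: $49.83
Taxable wages = $9680.77 − $49.83 = $9630.94
State income tax: $9630.94 × 0.032 = $308.19
SDI: $9680.77 × 0.01 = $96.81
Vision plan: $90.24
(Employer's $435.97 toward vision plan is not withheld from the employee.)
Total deductions = $49.83 + $308.19 + $96.81 + $90.24 = $545.07
Net pay = $9680.77 − $545.07 = $9135.70

$9135.70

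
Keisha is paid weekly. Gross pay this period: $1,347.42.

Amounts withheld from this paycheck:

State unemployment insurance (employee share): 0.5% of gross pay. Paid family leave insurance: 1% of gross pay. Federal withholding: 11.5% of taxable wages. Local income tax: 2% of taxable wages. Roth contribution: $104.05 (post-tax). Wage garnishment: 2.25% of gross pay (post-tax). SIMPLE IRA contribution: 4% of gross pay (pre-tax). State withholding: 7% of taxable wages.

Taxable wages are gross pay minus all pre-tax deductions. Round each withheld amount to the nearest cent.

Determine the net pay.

SIMPLE IRA contribution: $1,347.42 × 0.04 = $53.90
Taxable wages = $1,347.42 − $53.90 = $1,293.52
State withholding: $1,293.52 × 0.07 = $90.55
Federal withholding: $1,293.52 × 0.115 = $148.75
Local income tax: $1,293.52 × 0.02 = $25.87
Paid family leave insurance: $1,347.42 × 0.01 = $13.47
State unemployment insurance (employee share): $1,347.42 × 0.005 = $6.74
Roth contribution: $104.05
Wage garnishment: $1,347.42 × 0.0225 = $30.32
Total deductions = $53.90 + $90.55 + $148.75 + $25.87 + $13.47 + $6.74 + $104.05 + $30.32 = $473.65
Net pay = $1,347.42 − $473.65 = $873.77

$873.77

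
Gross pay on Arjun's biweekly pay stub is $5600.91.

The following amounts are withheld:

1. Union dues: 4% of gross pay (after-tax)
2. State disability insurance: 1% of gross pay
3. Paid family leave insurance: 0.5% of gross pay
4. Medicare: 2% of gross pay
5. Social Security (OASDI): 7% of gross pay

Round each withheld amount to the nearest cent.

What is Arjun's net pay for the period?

$4788.78

Social Security (OASDI): $5600.91 × 0.07 = $392.06
Paid family leave insurance: $5600.91 × 0.005 = $28.00
State disability insurance: $5600.91 × 0.01 = $56.01
Medicare: $5600.91 × 0.02 = $112.02
Union dues: $5600.91 × 0.04 = $224.04
Total deductions = $392.06 + $28.00 + $56.01 + $112.02 + $224.04 = $812.13
Net pay = $5600.91 − $812.13 = $4788.78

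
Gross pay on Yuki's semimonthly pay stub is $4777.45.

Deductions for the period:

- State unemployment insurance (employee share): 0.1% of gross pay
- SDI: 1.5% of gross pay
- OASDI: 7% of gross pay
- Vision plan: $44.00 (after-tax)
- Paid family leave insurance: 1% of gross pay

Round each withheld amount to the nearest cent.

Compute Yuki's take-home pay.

$4274.82

OASDI: $4777.45 × 0.07 = $334.42
SDI: $4777.45 × 0.015 = $71.66
State unemployment insurance (employee share): $4777.45 × 0.001 = $4.78
Paid family leave insurance: $4777.45 × 0.01 = $47.77
Vision plan: $44.00
Total deductions = $334.42 + $71.66 + $4.78 + $47.77 + $44.00 = $502.63
Net pay = $4777.45 − $502.63 = $4274.82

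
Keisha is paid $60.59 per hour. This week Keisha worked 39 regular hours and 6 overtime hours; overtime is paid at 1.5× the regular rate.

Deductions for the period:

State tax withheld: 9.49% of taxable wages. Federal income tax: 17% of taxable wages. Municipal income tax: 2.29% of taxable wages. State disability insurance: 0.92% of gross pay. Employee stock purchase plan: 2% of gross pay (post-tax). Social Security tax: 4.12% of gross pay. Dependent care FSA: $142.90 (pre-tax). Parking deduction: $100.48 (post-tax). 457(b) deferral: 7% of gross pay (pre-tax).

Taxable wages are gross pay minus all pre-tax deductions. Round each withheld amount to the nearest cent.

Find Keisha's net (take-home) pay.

Regular pay: 39 × $60.59 = $2,363.01
Overtime pay: 6 × $60.59 × 1.5 = $545.31
Gross pay = $2,363.01 + $545.31 = $2,908.32
457(b) deferral: $2,908.32 × 0.07 = $203.58
Dependent care FSA: $142.90
Pre-tax total = $203.58 + $142.90 = $346.48
Taxable wages = $2,908.32 − $346.48 = $2,561.84
Municipal income tax: $2,561.84 × 0.0229 = $58.67
State tax withheld: $2,561.84 × 0.0949 = $243.12
Federal income tax: $2,561.84 × 0.17 = $435.51
Social Security tax: $2,908.32 × 0.0412 = $119.82
State disability insurance: $2,908.32 × 0.0092 = $26.76
Employee stock purchase plan: $2,908.32 × 0.02 = $58.17
Parking deduction: $100.48
Total deductions = $203.58 + $142.90 + $58.67 + $243.12 + $435.51 + $119.82 + $26.76 + $58.17 + $100.48 = $1,389.01
Net pay = $2,908.32 − $1,389.01 = $1,519.31

$1,519.31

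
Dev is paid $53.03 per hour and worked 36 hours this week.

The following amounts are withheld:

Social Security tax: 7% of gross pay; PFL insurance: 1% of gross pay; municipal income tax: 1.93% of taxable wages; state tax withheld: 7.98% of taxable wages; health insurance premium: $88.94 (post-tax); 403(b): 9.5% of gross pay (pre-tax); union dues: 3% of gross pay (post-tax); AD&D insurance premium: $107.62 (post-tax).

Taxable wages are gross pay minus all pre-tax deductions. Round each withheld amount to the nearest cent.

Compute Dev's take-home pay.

$1,149.95

Gross pay: 36 × $53.03 = $1,909.08
403(b): $1,909.08 × 0.095 = $181.36
Taxable wages = $1,909.08 − $181.36 = $1,727.72
State tax withheld: $1,727.72 × 0.0798 = $137.87
Municipal income tax: $1,727.72 × 0.0193 = $33.34
Social Security tax: $1,909.08 × 0.07 = $133.64
PFL insurance: $1,909.08 × 0.01 = $19.09
Union dues: $1,909.08 × 0.03 = $57.27
Health insurance premium: $88.94
AD&D insurance premium: $107.62
Total deductions = $181.36 + $137.87 + $33.34 + $133.64 + $19.09 + $57.27 + $88.94 + $107.62 = $759.13
Net pay = $1,909.08 − $759.13 = $1,149.95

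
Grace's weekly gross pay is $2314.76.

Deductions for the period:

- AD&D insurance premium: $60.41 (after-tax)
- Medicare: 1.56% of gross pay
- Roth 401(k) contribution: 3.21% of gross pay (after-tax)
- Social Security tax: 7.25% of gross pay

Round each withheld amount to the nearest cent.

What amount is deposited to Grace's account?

$1976.12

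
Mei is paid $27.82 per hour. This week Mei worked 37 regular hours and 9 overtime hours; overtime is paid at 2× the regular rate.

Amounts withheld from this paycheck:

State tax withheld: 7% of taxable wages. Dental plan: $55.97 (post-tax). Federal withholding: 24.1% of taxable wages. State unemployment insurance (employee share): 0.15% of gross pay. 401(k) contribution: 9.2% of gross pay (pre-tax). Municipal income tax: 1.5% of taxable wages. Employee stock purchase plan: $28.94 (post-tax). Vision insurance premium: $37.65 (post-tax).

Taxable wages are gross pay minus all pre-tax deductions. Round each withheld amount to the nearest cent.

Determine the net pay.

$811.55

Regular pay: 37 × $27.82 = $1,029.34
Overtime pay: 9 × $27.82 × 2 = $500.76
Gross pay = $1,029.34 + $500.76 = $1,530.10
401(k) contribution: $1,530.10 × 0.092 = $140.77
Taxable wages = $1,530.10 − $140.77 = $1,389.33
Federal withholding: $1,389.33 × 0.241 = $334.83
State tax withheld: $1,389.33 × 0.07 = $97.25
Municipal income tax: $1,389.33 × 0.015 = $20.84
State unemployment insurance (employee share): $1,530.10 × 0.0015 = $2.30
Dental plan: $55.97
Vision insurance premium: $37.65
Employee stock purchase plan: $28.94
Total deductions = $140.77 + $334.83 + $97.25 + $20.84 + $2.30 + $55.97 + $37.65 + $28.94 = $718.55
Net pay = $1,530.10 − $718.55 = $811.55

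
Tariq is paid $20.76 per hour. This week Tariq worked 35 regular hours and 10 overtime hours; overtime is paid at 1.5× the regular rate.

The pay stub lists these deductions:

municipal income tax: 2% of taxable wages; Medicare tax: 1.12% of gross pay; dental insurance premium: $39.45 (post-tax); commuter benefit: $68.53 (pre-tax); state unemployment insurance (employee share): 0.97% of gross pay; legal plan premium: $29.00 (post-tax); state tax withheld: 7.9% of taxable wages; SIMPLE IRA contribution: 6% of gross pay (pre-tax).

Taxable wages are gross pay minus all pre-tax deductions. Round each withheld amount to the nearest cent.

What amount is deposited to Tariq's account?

$727.23

Regular pay: 35 × $20.76 = $726.60
Overtime pay: 10 × $20.76 × 1.5 = $311.40
Gross pay = $726.60 + $311.40 = $1038.00
SIMPLE IRA contribution: $1038.00 × 0.06 = $62.28
Commuter benefit: $68.53
Pre-tax total = $62.28 + $68.53 = $130.81
Taxable wages = $1038.00 − $130.81 = $907.19
State tax withheld: $907.19 × 0.079 = $71.67
Municipal income tax: $907.19 × 0.02 = $18.14
Medicare tax: $1038.00 × 0.0112 = $11.63
State unemployment insurance (employee share): $1038.00 × 0.0097 = $10.07
Legal plan premium: $29.00
Dental insurance premium: $39.45
Total deductions = $62.28 + $68.53 + $71.67 + $18.14 + $11.63 + $10.07 + $29.00 + $39.45 = $310.77
Net pay = $1038.00 − $310.77 = $727.23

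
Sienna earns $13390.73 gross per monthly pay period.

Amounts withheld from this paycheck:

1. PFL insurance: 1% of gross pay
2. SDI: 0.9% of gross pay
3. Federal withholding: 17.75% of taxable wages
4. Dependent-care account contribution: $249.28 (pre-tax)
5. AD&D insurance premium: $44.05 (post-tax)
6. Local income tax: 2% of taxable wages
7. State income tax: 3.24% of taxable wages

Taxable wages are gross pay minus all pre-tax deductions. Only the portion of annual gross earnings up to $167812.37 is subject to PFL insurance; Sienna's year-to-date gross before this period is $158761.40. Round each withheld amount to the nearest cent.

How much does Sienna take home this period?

$9865.15

Dependent-care account contribution: $249.28
Taxable wages = $13390.73 − $249.28 = $13141.45
Federal withholding: $13141.45 × 0.1775 = $2332.61
Local income tax: $13141.45 × 0.02 = $262.83
State income tax: $13141.45 × 0.0324 = $425.78
SDI: $13390.73 × 0.009 = $120.52
PFL insurance: only $167812.37 − $158761.40 = $9050.97 of this check is subject → $9050.97 × 0.01 = $90.51
AD&D insurance premium: $44.05
Total deductions = $249.28 + $2332.61 + $262.83 + $425.78 + $120.52 + $90.51 + $44.05 = $3525.58
Net pay = $13390.73 − $3525.58 = $9865.15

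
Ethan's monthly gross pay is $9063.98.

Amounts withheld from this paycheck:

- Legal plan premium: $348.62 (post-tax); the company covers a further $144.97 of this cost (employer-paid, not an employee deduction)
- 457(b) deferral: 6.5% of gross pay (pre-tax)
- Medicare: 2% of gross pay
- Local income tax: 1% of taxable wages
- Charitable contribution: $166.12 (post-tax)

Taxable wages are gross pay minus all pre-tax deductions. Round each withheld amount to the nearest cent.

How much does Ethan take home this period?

457(b) deferral: $9063.98 × 0.065 = $589.16
Taxable wages = $9063.98 − $589.16 = $8474.82
Local income tax: $8474.82 × 0.01 = $84.75
Medicare: $9063.98 × 0.02 = $181.28
Charitable contribution: $166.12
Legal plan premium: $348.62
(Employer's $144.97 toward legal plan premium is not withheld from the employee.)
Total deductions = $589.16 + $84.75 + $181.28 + $166.12 + $348.62 = $1369.93
Net pay = $9063.98 − $1369.93 = $7694.05

$7694.05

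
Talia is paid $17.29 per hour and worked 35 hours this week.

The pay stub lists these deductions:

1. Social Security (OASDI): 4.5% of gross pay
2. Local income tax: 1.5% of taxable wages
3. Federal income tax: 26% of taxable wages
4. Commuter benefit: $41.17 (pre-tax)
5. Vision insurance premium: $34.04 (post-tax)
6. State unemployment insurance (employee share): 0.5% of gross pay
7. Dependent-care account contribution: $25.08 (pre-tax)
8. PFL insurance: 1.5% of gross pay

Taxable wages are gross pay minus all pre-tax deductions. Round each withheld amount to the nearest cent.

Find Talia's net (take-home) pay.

$317.33

Gross pay: 35 × $17.29 = $605.15
Commuter benefit: $41.17
Dependent-care account contribution: $25.08
Pre-tax total = $41.17 + $25.08 = $66.25
Taxable wages = $605.15 − $66.25 = $538.90
Federal income tax: $538.90 × 0.26 = $140.11
Local income tax: $538.90 × 0.015 = $8.08
State unemployment insurance (employee share): $605.15 × 0.005 = $3.03
PFL insurance: $605.15 × 0.015 = $9.08
Social Security (OASDI): $605.15 × 0.045 = $27.23
Vision insurance premium: $34.04
Total deductions = $41.17 + $25.08 + $140.11 + $8.08 + $3.03 + $9.08 + $27.23 + $34.04 = $287.82
Net pay = $605.15 − $287.82 = $317.33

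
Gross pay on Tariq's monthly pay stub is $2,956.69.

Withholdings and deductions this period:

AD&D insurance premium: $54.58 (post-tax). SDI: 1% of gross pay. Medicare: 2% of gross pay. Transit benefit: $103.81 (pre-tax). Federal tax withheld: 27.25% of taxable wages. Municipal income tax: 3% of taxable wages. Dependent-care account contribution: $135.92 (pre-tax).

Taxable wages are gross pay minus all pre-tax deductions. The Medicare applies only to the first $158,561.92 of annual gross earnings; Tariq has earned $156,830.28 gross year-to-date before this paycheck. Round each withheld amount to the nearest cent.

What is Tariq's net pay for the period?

Transit benefit: $103.81
Dependent-care account contribution: $135.92
Pre-tax total = $103.81 + $135.92 = $239.73
Taxable wages = $2,956.69 − $239.73 = $2,716.96
Municipal income tax: $2,716.96 × 0.03 = $81.51
Federal tax withheld: $2,716.96 × 0.2725 = $740.37
Medicare: only $158,561.92 − $156,830.28 = $1,731.64 of this check is subject → $1,731.64 × 0.02 = $34.63
SDI: $2,956.69 × 0.01 = $29.57
AD&D insurance premium: $54.58
Total deductions = $103.81 + $135.92 + $81.51 + $740.37 + $34.63 + $29.57 + $54.58 = $1,180.39
Net pay = $2,956.69 − $1,180.39 = $1,776.30

$1,776.30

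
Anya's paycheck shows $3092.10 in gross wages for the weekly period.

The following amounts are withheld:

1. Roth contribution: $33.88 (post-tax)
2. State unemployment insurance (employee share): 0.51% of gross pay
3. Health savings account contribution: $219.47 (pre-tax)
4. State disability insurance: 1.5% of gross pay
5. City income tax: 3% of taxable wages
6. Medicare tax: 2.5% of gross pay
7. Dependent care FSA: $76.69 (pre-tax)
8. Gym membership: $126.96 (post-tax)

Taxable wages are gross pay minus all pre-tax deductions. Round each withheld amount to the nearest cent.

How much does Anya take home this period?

Dependent care FSA: $76.69
Health savings account contribution: $219.47
Pre-tax total = $76.69 + $219.47 = $296.16
Taxable wages = $3092.10 − $296.16 = $2795.94
City income tax: $2795.94 × 0.03 = $83.88
State disability insurance: $3092.10 × 0.015 = $46.38
State unemployment insurance (employee share): $3092.10 × 0.0051 = $15.77
Medicare tax: $3092.10 × 0.025 = $77.30
Gym membership: $126.96
Roth contribution: $33.88
Total deductions = $76.69 + $219.47 + $83.88 + $46.38 + $15.77 + $77.30 + $126.96 + $33.88 = $680.33
Net pay = $3092.10 − $680.33 = $2411.77

$2411.77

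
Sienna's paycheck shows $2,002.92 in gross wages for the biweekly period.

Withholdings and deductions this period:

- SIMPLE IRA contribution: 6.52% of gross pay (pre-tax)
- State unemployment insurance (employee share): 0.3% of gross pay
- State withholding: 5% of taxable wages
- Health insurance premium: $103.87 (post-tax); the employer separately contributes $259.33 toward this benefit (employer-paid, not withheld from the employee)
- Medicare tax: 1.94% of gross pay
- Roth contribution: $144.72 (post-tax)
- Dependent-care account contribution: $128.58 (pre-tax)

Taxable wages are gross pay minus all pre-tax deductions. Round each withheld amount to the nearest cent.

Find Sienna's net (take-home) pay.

$1,363.10

Dependent-care account contribution: $128.58
SIMPLE IRA contribution: $2,002.92 × 0.0652 = $130.59
Pre-tax total = $128.58 + $130.59 = $259.17
Taxable wages = $2,002.92 − $259.17 = $1,743.75
State withholding: $1,743.75 × 0.05 = $87.19
Medicare tax: $2,002.92 × 0.0194 = $38.86
State unemployment insurance (employee share): $2,002.92 × 0.003 = $6.01
Roth contribution: $144.72
Health insurance premium: $103.87
(Employer's $259.33 toward health insurance premium is not withheld from the employee.)
Total deductions = $128.58 + $130.59 + $87.19 + $38.86 + $6.01 + $144.72 + $103.87 = $639.82
Net pay = $2,002.92 − $639.82 = $1,363.10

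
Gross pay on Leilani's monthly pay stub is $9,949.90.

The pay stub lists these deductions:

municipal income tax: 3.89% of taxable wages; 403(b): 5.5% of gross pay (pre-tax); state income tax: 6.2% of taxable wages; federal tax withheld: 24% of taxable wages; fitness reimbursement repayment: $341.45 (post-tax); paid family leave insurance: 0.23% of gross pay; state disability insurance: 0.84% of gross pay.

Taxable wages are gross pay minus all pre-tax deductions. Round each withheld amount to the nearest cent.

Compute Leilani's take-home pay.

403(b): $9,949.90 × 0.055 = $547.24
Taxable wages = $9,949.90 − $547.24 = $9,402.66
State income tax: $9,402.66 × 0.062 = $582.96
Federal tax withheld: $9,402.66 × 0.24 = $2,256.64
Municipal income tax: $9,402.66 × 0.0389 = $365.76
State disability insurance: $9,949.90 × 0.0084 = $83.58
Paid family leave insurance: $9,949.90 × 0.0023 = $22.88
Fitness reimbursement repayment: $341.45
Total deductions = $547.24 + $582.96 + $2,256.64 + $365.76 + $83.58 + $22.88 + $341.45 = $4,200.51
Net pay = $9,949.90 − $4,200.51 = $5,749.39

$5,749.39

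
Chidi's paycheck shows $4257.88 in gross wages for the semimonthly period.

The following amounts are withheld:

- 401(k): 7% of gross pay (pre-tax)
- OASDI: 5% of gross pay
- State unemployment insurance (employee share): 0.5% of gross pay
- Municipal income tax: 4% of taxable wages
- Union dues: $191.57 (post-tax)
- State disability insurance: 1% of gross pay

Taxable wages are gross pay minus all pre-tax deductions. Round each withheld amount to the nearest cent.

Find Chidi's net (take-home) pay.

401(k): $4257.88 × 0.07 = $298.05
Taxable wages = $4257.88 − $298.05 = $3959.83
Municipal income tax: $3959.83 × 0.04 = $158.39
State unemployment insurance (employee share): $4257.88 × 0.005 = $21.29
State disability insurance: $4257.88 × 0.01 = $42.58
OASDI: $4257.88 × 0.05 = $212.89
Union dues: $191.57
Total deductions = $298.05 + $158.39 + $21.29 + $42.58 + $212.89 + $191.57 = $924.77
Net pay = $4257.88 − $924.77 = $3333.11

$3333.11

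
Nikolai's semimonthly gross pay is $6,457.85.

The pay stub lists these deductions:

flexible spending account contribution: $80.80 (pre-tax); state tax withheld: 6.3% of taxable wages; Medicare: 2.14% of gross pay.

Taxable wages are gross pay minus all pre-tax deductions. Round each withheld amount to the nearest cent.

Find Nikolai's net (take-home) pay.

Flexible spending account contribution: $80.80
Taxable wages = $6,457.85 − $80.80 = $6,377.05
State tax withheld: $6,377.05 × 0.063 = $401.75
Medicare: $6,457.85 × 0.0214 = $138.20
Total deductions = $80.80 + $401.75 + $138.20 = $620.75
Net pay = $6,457.85 − $620.75 = $5,837.10

$5,837.10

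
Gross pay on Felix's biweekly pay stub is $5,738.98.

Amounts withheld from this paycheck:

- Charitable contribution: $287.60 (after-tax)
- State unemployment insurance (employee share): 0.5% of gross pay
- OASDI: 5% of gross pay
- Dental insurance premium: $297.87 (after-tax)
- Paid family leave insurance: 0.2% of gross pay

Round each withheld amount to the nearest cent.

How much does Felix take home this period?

$4,826.39

OASDI: $5,738.98 × 0.05 = $286.95
State unemployment insurance (employee share): $5,738.98 × 0.005 = $28.69
Paid family leave insurance: $5,738.98 × 0.002 = $11.48
Dental insurance premium: $297.87
Charitable contribution: $287.60
Total deductions = $286.95 + $28.69 + $11.48 + $297.87 + $287.60 = $912.59
Net pay = $5,738.98 − $912.59 = $4,826.39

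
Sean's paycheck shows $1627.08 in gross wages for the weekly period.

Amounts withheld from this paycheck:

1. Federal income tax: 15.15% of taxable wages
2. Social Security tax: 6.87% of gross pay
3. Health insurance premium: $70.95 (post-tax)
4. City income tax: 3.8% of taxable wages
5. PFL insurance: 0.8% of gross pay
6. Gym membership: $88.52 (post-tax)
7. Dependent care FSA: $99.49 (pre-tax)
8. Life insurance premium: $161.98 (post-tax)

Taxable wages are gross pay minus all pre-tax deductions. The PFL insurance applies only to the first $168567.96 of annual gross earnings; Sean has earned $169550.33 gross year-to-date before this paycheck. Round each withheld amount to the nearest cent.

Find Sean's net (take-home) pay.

Dependent care FSA: $99.49
Taxable wages = $1627.08 − $99.49 = $1527.59
Federal income tax: $1527.59 × 0.1515 = $231.43
City income tax: $1527.59 × 0.038 = $58.05
Social Security tax: $1627.08 × 0.0687 = $111.78
PFL insurance: annual cap $168567.96 already reached (YTD $169550.33), so $0.00
Health insurance premium: $70.95
Gym membership: $88.52
Life insurance premium: $161.98
Total deductions = $99.49 + $231.43 + $58.05 + $111.78 + $0.00 + $70.95 + $88.52 + $161.98 = $822.20
Net pay = $1627.08 − $822.20 = $804.88

$804.88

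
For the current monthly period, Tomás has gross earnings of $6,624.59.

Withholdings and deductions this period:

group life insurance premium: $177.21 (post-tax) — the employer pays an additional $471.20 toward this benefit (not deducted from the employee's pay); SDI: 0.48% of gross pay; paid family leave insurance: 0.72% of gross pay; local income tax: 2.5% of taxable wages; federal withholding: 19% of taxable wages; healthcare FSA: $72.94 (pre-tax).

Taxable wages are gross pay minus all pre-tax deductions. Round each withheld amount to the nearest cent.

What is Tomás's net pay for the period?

$4,886.34

Healthcare FSA: $72.94
Taxable wages = $6,624.59 − $72.94 = $6,551.65
Federal withholding: $6,551.65 × 0.19 = $1,244.81
Local income tax: $6,551.65 × 0.025 = $163.79
SDI: $6,624.59 × 0.0048 = $31.80
Paid family leave insurance: $6,624.59 × 0.0072 = $47.70
Group life insurance premium: $177.21
(Employer's $471.20 toward group life insurance premium is not withheld from the employee.)
Total deductions = $72.94 + $1,244.81 + $163.79 + $31.80 + $47.70 + $177.21 = $1,738.25
Net pay = $6,624.59 − $1,738.25 = $4,886.34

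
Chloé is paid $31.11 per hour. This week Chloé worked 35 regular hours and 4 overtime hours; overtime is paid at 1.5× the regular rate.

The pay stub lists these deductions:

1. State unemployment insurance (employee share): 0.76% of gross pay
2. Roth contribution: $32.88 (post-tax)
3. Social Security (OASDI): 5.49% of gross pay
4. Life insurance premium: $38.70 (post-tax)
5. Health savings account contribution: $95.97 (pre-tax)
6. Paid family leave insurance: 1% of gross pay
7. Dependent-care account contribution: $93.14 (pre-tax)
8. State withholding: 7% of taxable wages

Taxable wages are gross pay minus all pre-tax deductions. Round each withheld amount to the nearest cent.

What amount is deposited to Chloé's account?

$846.29

Regular pay: 35 × $31.11 = $1,088.85
Overtime pay: 4 × $31.11 × 1.5 = $186.66
Gross pay = $1,088.85 + $186.66 = $1,275.51
Dependent-care account contribution: $93.14
Health savings account contribution: $95.97
Pre-tax total = $93.14 + $95.97 = $189.11
Taxable wages = $1,275.51 − $189.11 = $1,086.40
State withholding: $1,086.40 × 0.07 = $76.05
Social Security (OASDI): $1,275.51 × 0.0549 = $70.03
State unemployment insurance (employee share): $1,275.51 × 0.0076 = $9.69
Paid family leave insurance: $1,275.51 × 0.01 = $12.76
Roth contribution: $32.88
Life insurance premium: $38.70
Total deductions = $93.14 + $95.97 + $76.05 + $70.03 + $9.69 + $12.76 + $32.88 + $38.70 = $429.22
Net pay = $1,275.51 − $429.22 = $846.29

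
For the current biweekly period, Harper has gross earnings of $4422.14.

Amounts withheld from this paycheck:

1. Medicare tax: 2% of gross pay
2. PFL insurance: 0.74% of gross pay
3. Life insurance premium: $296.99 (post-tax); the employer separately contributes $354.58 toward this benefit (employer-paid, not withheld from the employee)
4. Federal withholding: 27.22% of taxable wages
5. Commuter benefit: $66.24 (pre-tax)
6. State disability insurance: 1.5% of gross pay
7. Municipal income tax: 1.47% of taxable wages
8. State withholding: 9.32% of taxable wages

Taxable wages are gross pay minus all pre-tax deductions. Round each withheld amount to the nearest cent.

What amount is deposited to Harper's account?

Commuter benefit: $66.24
Taxable wages = $4422.14 − $66.24 = $4355.90
Federal withholding: $4355.90 × 0.2722 = $1185.68
State withholding: $4355.90 × 0.0932 = $405.97
Municipal income tax: $4355.90 × 0.0147 = $64.03
Medicare tax: $4422.14 × 0.02 = $88.44
PFL insurance: $4422.14 × 0.0074 = $32.72
State disability insurance: $4422.14 × 0.015 = $66.33
Life insurance premium: $296.99
(Employer's $354.58 toward life insurance premium is not withheld from the employee.)
Total deductions = $66.24 + $1185.68 + $405.97 + $64.03 + $88.44 + $32.72 + $66.33 + $296.99 = $2206.40
Net pay = $4422.14 − $2206.40 = $2215.74

$2215.74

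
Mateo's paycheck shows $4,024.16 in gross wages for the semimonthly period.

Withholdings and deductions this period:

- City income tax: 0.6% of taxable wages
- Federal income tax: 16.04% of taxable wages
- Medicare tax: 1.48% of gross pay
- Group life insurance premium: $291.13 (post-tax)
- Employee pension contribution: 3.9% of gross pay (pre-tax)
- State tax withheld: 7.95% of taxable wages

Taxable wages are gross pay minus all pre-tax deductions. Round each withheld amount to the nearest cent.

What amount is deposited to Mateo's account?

Employee pension contribution: $4,024.16 × 0.039 = $156.94
Taxable wages = $4,024.16 − $156.94 = $3,867.22
Federal income tax: $3,867.22 × 0.1604 = $620.30
City income tax: $3,867.22 × 0.006 = $23.20
State tax withheld: $3,867.22 × 0.0795 = $307.44
Medicare tax: $4,024.16 × 0.0148 = $59.56
Group life insurance premium: $291.13
Total deductions = $156.94 + $620.30 + $23.20 + $307.44 + $59.56 + $291.13 = $1,458.57
Net pay = $4,024.16 − $1,458.57 = $2,565.59

$2,565.59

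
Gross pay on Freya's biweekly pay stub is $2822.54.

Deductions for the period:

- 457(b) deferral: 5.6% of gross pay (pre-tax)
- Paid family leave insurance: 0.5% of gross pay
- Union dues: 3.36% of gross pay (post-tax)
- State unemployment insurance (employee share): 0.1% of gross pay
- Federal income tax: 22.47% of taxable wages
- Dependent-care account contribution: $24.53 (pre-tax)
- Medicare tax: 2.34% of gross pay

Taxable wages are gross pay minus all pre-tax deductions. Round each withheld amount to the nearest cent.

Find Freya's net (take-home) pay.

$1868.93

Dependent-care account contribution: $24.53
457(b) deferral: $2822.54 × 0.056 = $158.06
Pre-tax total = $24.53 + $158.06 = $182.59
Taxable wages = $2822.54 − $182.59 = $2639.95
Federal income tax: $2639.95 × 0.2247 = $593.20
Paid family leave insurance: $2822.54 × 0.005 = $14.11
State unemployment insurance (employee share): $2822.54 × 0.001 = $2.82
Medicare tax: $2822.54 × 0.0234 = $66.05
Union dues: $2822.54 × 0.0336 = $94.84
Total deductions = $24.53 + $158.06 + $593.20 + $14.11 + $2.82 + $66.05 + $94.84 = $953.61
Net pay = $2822.54 − $953.61 = $1868.93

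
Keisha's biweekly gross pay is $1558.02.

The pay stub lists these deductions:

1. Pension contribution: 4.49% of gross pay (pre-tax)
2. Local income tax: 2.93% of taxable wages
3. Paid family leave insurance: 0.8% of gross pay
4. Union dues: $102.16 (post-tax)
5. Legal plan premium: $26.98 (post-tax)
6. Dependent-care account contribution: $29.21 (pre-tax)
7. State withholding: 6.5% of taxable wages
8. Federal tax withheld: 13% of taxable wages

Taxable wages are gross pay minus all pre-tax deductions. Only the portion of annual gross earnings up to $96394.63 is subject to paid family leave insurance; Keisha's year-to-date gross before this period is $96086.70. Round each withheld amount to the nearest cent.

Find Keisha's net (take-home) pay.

Dependent-care account contribution: $29.21
Pension contribution: $1558.02 × 0.0449 = $69.96
Pre-tax total = $29.21 + $69.96 = $99.17
Taxable wages = $1558.02 − $99.17 = $1458.85
State withholding: $1458.85 × 0.065 = $94.83
Local income tax: $1458.85 × 0.0293 = $42.74
Federal tax withheld: $1458.85 × 0.13 = $189.65
Paid family leave insurance: only $96394.63 − $96086.70 = $307.93 of this check is subject → $307.93 × 0.008 = $2.46
Legal plan premium: $26.98
Union dues: $102.16
Total deductions = $29.21 + $69.96 + $94.83 + $42.74 + $189.65 + $2.46 + $26.98 + $102.16 = $557.99
Net pay = $1558.02 − $557.99 = $1000.03

$1000.03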